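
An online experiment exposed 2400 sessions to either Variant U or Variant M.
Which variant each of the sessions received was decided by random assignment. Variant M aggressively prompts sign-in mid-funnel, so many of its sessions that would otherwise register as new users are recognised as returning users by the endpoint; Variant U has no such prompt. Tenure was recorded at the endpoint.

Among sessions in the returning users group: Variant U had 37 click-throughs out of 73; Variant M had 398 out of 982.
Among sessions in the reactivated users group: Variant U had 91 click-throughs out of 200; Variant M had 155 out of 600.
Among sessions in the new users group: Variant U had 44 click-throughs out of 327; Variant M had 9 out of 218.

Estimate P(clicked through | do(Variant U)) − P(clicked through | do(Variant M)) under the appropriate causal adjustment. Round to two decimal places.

The user tenure-specific comparison favours Variant U throughout, but the pooled figures favour Variant M. The question is whether to condition on user tenure.
User tenure is downstream of the variant. One should not condition on a consequence of treatment, so the overall rates are the right comparison.
The causal difference is the pooled difference: 0.287 − 0.312 = -0.026.

-0.03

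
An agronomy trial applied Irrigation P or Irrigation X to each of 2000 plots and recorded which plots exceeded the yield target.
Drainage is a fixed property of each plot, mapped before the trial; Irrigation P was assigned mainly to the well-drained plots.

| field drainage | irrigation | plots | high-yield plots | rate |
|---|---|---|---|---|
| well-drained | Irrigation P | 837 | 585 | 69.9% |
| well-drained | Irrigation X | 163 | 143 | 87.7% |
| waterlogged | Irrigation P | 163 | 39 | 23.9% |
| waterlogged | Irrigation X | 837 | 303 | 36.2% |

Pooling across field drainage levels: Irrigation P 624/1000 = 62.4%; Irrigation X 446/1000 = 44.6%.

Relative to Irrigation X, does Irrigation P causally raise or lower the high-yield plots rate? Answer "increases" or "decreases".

The imbalance in field drainage arose from how plots were allocated, not from anything the irrigation did; and field drainage independently affects the outcome. The pooled gap is confounded — condition on field drainage.
Within each level — well-drained: 69.9% vs 87.7%; waterlogged: 23.9% vs 36.2% — Irrigation X is higher every time.

decreases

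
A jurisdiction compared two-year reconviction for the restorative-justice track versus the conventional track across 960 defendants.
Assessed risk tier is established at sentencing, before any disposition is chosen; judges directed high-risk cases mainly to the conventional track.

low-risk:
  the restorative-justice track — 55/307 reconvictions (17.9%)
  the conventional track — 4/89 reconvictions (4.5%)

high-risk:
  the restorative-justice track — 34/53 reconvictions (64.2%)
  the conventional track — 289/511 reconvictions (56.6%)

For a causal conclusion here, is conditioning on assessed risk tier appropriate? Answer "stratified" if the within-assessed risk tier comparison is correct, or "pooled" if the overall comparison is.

stratified

The assessed risk tier-specific comparison favours the conventional track throughout, but the pooled figures favour the restorative-justice track. The question is whether to condition on assessed risk tier.
The imbalance in assessed risk tier arose from how defendants were allocated, not from anything the disposition did; and assessed risk tier independently affects the outcome. The pooled gap is confounded — condition on assessed risk tier.
Within each level — low-risk: 17.9% vs 4.5%; high-risk: 64.2% vs 56.6% — the conventional track is lower every time.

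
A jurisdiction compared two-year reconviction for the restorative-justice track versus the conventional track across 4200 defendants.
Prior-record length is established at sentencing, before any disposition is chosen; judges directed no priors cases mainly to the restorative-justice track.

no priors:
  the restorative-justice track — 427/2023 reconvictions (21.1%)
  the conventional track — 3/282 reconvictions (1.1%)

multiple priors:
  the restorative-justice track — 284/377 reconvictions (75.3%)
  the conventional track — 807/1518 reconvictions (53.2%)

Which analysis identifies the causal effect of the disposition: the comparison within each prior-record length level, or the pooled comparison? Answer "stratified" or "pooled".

Within every prior-record length level the conventional track has the lower rate, yet pooled the restorative-justice track does — Simpson's reversal.
Here prior-record length is a common cause — it drives both which disposition a case falls under and the outcome. The crude comparison mixes populations; the stratum-specific rates are the causally relevant ones.
Within each level — no priors: 21.1% vs 1.1%; multiple priors: 75.3% vs 53.2% — the conventional track is lower every time.

stratified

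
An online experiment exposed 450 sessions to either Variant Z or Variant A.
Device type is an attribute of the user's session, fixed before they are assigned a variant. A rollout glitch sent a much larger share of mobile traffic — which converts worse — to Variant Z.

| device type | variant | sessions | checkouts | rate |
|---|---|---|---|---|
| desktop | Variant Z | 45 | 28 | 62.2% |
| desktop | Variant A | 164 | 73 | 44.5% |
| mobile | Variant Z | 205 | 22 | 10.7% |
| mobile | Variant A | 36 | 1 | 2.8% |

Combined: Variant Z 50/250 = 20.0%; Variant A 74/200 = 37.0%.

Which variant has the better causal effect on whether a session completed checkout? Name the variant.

Device type differs across variants for reasons unrelated to any effect of the variant itself, and it separately predicts the outcome — a classic confounder. We must compare within device type levels.
Within each level — desktop: 62.2% vs 44.5%; mobile: 10.7% vs 2.8% — Variant Z is higher every time.

Variant Z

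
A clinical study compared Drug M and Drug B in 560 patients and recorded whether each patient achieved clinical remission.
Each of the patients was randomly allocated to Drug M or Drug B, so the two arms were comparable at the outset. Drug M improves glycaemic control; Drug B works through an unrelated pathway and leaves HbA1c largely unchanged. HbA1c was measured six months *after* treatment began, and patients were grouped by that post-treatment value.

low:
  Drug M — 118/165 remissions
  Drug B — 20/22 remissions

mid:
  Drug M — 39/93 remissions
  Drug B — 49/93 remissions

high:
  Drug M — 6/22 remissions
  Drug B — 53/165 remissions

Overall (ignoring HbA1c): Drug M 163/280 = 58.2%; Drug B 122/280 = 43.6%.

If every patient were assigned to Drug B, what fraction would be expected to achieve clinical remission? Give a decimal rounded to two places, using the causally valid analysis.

Stratifying would compare drugs among patients the drugs themselves sorted into HbA1c groups — a form of selection on an intermediate. The unconditioned pooled rates give the total causal effect.
So P(outcome | do(Drug B)) is just the pooled rate for Drug B: 122/280 = 0.436.

0.44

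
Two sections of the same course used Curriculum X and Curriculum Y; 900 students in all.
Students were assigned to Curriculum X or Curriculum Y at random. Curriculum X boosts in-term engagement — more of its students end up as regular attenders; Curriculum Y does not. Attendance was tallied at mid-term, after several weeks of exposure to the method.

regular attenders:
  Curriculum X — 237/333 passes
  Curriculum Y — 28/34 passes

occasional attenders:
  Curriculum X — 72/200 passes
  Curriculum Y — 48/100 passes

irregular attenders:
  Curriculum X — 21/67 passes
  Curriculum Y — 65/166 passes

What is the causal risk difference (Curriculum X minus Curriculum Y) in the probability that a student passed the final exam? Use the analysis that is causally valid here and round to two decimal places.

+0.08

Curriculum Y is higher inside every mid-term attendance stratum but Curriculum X is higher in aggregate. Whether to stratify depends on how mid-term attendance relates to the teaching method.
The distribution of mid-term attendance is itself part of what the teaching method does — it is an intermediate outcome. Holding it fixed would remove that part of the effect; the total effect is the pooled difference.
The causal difference is the pooled difference: 0.550 − 0.470 = +0.080.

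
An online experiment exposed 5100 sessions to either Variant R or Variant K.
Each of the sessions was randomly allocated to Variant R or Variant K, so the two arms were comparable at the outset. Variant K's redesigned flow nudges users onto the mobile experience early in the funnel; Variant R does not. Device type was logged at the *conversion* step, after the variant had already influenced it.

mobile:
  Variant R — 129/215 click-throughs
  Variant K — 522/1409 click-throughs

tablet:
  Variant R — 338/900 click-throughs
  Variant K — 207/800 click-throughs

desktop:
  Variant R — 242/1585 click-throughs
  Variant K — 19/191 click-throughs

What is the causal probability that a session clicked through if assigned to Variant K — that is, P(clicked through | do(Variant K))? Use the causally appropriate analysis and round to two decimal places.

The device type-specific comparison favours Variant R throughout, but the pooled figures favour Variant K. The question is whether to condition on device type.
Stratifying would compare variants among sessions the variants themselves sorted into device type groups — a form of selection on an intermediate. The unconditioned pooled rates give the total causal effect.
So P(outcome | do(Variant K)) is just the pooled rate for Variant K: 748/2400 = 0.312.

0.31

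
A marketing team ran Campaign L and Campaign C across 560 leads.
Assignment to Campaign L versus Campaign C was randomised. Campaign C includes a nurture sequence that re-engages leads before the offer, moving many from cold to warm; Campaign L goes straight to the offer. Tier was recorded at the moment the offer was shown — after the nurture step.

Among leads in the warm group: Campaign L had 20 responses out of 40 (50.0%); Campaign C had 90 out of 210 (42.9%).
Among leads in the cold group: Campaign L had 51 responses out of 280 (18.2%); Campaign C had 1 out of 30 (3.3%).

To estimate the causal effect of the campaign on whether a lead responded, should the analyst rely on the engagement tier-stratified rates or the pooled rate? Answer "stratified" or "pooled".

The engagement tier-specific comparison favours Campaign L throughout, but the pooled figures favour Campaign C. The question is whether to condition on engagement tier.
Because the campaign influences engagement tier, engagement tier is a post-treatment mediator, not a confounder. Stratifying on it would bias the estimate; the causal effect is the crude pooled difference.
Pooled: Campaign L 22.2% vs Campaign C 37.9%; Campaign C is higher overall.

pooled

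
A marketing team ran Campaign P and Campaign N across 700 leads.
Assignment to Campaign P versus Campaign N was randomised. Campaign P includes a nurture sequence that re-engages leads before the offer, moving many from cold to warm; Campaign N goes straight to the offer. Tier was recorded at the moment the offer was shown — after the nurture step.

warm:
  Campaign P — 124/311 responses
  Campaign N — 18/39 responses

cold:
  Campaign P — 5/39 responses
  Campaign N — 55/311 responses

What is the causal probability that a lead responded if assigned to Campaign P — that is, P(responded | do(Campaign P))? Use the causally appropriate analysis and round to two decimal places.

0.37

Because the campaign influences engagement tier, engagement tier is a post-treatment mediator, not a confounder. Stratifying on it would bias the estimate; the causal effect is the crude pooled difference.
So P(outcome | do(Campaign P)) is just the pooled rate for Campaign P: 129/350 = 0.369.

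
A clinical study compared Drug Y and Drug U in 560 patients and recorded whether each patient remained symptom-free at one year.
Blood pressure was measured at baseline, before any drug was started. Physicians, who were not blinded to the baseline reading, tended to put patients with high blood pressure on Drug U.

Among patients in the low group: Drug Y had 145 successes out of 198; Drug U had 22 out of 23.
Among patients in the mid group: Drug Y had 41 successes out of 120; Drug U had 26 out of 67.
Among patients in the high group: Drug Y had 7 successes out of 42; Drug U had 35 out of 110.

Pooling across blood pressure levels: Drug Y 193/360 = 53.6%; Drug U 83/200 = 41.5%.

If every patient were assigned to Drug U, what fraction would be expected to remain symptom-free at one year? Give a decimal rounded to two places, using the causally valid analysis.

0.59

Blood pressure satisfies the back-door criterion: it is not a descendant of the drug, and it blocks the spurious path from drug to outcome. Adjusting for it (i.e., using the within-blood pressure rates) gives the causal effect.
Standardising Drug U to the population blood pressure mix: 0.395·22/23 + 0.334·26/67 + 0.271·35/110 = 0.593.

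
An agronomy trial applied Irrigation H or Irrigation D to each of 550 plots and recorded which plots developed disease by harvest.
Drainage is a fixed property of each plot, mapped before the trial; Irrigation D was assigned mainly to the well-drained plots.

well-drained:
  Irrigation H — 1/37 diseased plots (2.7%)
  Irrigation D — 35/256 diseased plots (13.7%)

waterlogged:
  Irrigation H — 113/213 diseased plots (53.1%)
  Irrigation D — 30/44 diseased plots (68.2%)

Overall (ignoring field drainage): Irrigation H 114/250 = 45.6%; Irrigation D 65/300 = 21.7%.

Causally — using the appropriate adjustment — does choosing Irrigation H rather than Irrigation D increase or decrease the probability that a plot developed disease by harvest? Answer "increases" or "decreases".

Here field drainage is a common cause — it drives both which irrigation a case falls under and the outcome. The crude comparison mixes populations; the stratum-specific rates are the causally relevant ones.
Within each level — well-drained: 2.7% vs 13.7%; waterlogged: 53.1% vs 68.2% — Irrigation H is lower every time.

decreases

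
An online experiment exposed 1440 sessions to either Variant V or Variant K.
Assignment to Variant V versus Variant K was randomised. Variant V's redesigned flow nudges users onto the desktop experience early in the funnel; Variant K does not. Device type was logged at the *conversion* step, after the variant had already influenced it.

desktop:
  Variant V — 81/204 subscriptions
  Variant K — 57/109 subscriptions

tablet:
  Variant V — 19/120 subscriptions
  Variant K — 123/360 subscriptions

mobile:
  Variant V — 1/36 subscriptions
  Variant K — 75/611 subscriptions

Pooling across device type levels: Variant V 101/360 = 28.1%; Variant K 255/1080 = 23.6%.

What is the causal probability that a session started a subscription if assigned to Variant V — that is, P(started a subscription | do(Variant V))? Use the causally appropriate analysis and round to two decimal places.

Device type lies on the pathway variant → device type → outcome, so adjusting for it blocks the indirect effect. For the total causal effect of variant, use the unadjusted pooled rates.
So P(outcome | do(Variant V)) is just the pooled rate for Variant V: 101/360 = 0.281.

0.28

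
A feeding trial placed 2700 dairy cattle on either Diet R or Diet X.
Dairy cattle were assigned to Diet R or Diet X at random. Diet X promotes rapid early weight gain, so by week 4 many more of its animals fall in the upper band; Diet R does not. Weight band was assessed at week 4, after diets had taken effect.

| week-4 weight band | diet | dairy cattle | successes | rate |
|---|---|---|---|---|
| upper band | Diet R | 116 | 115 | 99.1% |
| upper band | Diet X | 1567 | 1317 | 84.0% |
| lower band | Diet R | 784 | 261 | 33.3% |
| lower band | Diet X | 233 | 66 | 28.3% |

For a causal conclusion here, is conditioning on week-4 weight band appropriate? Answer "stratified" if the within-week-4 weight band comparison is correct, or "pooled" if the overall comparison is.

pooled

Within every week-4 weight band level Diet R has the higher rate, yet pooled Diet X does — Simpson's reversal.
The distribution of week-4 weight band is itself part of what the diet does — it is an intermediate outcome. Holding it fixed would remove that part of the effect; the total effect is the pooled difference.
Pooled: Diet R 41.8% vs Diet X 76.8%; Diet X is higher overall.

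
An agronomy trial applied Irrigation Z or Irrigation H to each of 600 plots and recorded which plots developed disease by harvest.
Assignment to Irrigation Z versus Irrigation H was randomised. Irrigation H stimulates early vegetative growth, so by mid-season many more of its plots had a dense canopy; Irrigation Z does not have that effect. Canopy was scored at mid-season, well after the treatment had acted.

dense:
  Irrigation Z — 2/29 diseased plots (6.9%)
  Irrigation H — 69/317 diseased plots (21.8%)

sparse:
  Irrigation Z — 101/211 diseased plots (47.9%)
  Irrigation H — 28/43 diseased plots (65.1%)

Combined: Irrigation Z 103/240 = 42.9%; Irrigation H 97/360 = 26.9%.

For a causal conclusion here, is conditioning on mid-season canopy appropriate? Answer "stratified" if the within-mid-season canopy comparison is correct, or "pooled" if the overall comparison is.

Within every mid-season canopy level Irrigation Z has the lower rate, yet pooled Irrigation H does — Simpson's reversal.
The distribution of mid-season canopy is itself part of what the irrigation does — it is an intermediate outcome. Holding it fixed would remove that part of the effect; the total effect is the pooled difference.
Pooled: Irrigation Z 42.9% vs Irrigation H 26.9%; Irrigation H is lower overall.

pooled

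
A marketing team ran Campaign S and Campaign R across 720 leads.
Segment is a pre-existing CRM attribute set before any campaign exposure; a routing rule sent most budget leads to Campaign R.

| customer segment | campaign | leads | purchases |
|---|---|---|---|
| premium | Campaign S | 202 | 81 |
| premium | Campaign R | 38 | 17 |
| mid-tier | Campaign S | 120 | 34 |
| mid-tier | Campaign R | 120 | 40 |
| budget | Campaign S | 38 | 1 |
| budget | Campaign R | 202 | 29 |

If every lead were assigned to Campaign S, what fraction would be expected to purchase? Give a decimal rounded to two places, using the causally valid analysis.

Campaign R is higher inside every customer segment stratum but Campaign S is higher in aggregate. Whether to stratify depends on how customer segment relates to the campaign.
Since customer segment is a pre-existing factor (not a product of the campaign) and it affects the outcome on its own, it is a confounder. The stratified rates, not the pooled rate, identify the causal effect.
Standardising Campaign S to the population customer segment mix: 0.333·81/202 + 0.333·34/120 + 0.333·1/38 = 0.237.

0.24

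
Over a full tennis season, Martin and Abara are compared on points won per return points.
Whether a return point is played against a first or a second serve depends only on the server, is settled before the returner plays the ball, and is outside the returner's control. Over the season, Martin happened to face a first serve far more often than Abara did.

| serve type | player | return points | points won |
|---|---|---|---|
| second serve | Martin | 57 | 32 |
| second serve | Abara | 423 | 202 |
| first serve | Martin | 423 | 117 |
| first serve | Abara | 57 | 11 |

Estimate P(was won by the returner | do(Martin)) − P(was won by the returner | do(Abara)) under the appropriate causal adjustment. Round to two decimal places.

+0.08

Within every serve type level Martin has the higher rate, yet pooled Abara does — Simpson's reversal.
Nothing the player does changes serve type; the imbalance is an allocation artefact. With serve type also predicting the outcome, the pooled figure is confounded, and the within-stratum comparison is the causal one.
Adjusting over the population distribution of serve type: 0.500·(0.561−0.478) + 0.500·(0.277−0.193) = +0.084.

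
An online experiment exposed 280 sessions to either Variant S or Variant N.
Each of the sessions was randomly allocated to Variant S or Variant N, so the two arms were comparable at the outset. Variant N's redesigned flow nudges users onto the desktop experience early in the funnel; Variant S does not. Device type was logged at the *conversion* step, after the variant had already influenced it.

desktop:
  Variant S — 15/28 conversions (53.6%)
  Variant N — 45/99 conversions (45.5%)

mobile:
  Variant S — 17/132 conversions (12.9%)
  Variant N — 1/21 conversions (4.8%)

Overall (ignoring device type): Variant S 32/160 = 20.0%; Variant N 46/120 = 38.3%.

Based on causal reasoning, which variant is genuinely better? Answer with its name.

Variant S is higher inside every device type stratum but Variant N is higher in aggregate. Whether to stratify depends on how device type relates to the variant.
Device type here is a post-treatment variable shaped by the variant; conditioning on it would introduce bias rather than remove it. The overall comparison is the causal one.
Pooled: Variant S 20.0% vs Variant N 38.3%; Variant N is higher overall.

Variant N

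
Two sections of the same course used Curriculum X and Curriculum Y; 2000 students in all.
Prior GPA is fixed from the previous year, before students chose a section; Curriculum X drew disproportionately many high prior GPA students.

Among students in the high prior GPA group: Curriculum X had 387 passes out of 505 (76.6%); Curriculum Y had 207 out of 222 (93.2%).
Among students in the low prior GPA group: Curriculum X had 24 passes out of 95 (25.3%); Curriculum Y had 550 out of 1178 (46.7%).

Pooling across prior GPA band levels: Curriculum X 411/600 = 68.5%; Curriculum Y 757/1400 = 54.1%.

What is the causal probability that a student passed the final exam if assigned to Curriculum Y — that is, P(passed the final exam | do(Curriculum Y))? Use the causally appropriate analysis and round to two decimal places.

The stratified and pooled comparisons disagree (Curriculum Y wins within each prior GPA band; Curriculum X wins overall), so the answer turns on the causal role of prior GPA band.
The imbalance in prior GPA band arose from how students were allocated, not from anything the teaching method did; and prior GPA band independently affects the outcome. The pooled gap is confounded — condition on prior GPA band.
Standardising Curriculum Y to the population prior GPA band mix: 0.363·207/222 + 0.636·550/1178 = 0.636.

0.64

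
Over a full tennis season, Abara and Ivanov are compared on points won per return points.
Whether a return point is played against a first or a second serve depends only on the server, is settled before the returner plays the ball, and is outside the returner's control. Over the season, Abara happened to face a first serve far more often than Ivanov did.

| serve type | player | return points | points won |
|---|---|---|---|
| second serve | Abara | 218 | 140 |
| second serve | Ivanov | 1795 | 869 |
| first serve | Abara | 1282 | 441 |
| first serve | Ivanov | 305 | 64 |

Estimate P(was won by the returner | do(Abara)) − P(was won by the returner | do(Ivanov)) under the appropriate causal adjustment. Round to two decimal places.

+0.15

Serve type satisfies the back-door criterion: it is not a descendant of the player, and it blocks the spurious path from player to outcome. Adjusting for it (i.e., using the within-serve type rates) gives the causal effect.
Adjusting over the population distribution of serve type: 0.559·(0.642−0.484) + 0.441·(0.344−0.210) = +0.148.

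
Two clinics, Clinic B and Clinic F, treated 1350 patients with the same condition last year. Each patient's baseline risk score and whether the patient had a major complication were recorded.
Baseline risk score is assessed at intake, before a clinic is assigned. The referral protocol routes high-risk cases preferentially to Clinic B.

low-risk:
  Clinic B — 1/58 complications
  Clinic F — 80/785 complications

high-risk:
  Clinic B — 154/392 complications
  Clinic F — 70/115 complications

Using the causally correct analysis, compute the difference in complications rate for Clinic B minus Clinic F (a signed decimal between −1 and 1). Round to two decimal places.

Clinic B is lower inside every baseline risk score stratum but Clinic F is lower in aggregate. Whether to stratify depends on how baseline risk score relates to the clinic.
Baseline risk score satisfies the back-door criterion: it is not a descendant of the clinic, and it blocks the spurious path from clinic to outcome. Adjusting for it (i.e., using the within-baseline risk score rates) gives the causal effect.
Adjusting over the population distribution of baseline risk score: 0.624·(0.017−0.102) + 0.376·(0.393−0.609) = -0.134.

-0.13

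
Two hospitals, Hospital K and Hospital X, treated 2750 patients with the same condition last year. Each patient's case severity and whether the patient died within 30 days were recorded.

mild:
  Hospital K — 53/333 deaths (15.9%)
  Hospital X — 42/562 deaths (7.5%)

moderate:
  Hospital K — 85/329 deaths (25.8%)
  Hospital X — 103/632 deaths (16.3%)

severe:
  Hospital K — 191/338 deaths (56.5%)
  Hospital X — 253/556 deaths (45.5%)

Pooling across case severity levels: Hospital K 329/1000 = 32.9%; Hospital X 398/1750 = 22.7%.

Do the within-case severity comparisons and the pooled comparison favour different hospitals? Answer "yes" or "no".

no

Within each case severity level (mild 15.9% vs 7.5%; moderate 25.8% vs 16.3%; severe 56.5% vs 45.5%), Hospital X has the lower rate every time. Pooled: 32.9% vs 22.7% — Hospital X has the lower rate overall. They agree.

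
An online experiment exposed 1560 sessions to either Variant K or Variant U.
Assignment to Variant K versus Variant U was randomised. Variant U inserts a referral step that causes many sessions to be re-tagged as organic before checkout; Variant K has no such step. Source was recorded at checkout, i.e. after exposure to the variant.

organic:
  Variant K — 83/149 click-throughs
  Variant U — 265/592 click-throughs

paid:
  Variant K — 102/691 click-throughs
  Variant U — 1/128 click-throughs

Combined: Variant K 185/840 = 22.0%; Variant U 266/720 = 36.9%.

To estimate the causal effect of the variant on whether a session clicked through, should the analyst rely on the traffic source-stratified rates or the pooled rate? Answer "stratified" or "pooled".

Within every traffic source level Variant K has the higher rate, yet pooled Variant U does — Simpson's reversal.
Traffic source is recorded after the variant and is itself shifted by it — it sits on the causal path from variant to outcome. Conditioning on a mediator would strip out part of the effect we want; the pooled comparison gives the total causal effect.
Pooled: Variant K 22.0% vs Variant U 36.9%; Variant U is higher overall.

pooled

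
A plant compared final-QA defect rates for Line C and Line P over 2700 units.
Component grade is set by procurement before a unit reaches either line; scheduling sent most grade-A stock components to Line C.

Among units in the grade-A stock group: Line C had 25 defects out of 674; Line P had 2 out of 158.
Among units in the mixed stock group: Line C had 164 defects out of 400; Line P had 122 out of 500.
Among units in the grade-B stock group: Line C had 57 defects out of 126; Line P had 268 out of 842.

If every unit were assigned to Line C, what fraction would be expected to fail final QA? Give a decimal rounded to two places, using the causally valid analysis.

The component grade-specific comparison favours Line P throughout, but the pooled figures favour Line C. The question is whether to condition on component grade.
Component grade is set before the line has any effect — it is not caused by the line — and it independently drives the outcome. That makes it a confounder, so the causal comparison is within component grade levels.
Standardising Line C to the population component grade mix: 0.308·25/674 + 0.333·164/400 + 0.359·57/126 = 0.310.

0.31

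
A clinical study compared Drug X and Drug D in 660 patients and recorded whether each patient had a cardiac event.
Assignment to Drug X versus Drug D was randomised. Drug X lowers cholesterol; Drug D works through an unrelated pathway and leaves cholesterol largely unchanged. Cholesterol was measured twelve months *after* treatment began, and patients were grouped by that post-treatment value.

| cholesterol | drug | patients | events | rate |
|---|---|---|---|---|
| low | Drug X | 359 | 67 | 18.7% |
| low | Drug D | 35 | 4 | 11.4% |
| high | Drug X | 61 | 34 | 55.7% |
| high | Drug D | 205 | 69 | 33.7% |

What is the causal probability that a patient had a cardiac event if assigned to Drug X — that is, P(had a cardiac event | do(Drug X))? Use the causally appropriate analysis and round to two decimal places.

The cholesterol-specific comparison favours Drug D throughout, but the pooled figures favour Drug X. The question is whether to condition on cholesterol.
Because the drug influences cholesterol, cholesterol is a post-treatment mediator, not a confounder. Stratifying on it would bias the estimate; the causal effect is the crude pooled difference.
So P(outcome | do(Drug X)) is just the pooled rate for Drug X: 101/420 = 0.240.

0.24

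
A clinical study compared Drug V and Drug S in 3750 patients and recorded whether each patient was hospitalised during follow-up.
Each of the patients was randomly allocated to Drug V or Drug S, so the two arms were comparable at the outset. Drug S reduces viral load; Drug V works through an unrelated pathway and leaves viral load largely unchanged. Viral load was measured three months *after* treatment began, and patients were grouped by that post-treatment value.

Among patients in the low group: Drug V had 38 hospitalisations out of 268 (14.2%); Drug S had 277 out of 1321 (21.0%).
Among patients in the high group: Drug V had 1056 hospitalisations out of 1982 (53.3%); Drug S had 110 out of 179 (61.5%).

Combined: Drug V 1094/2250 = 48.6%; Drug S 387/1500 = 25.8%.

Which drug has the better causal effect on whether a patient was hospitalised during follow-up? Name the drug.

Viral load is recorded after the drug and is itself shifted by it — it sits on the causal path from drug to outcome. Conditioning on a mediator would strip out part of the effect we want; the pooled comparison gives the total causal effect.
Pooled: Drug V 48.6% vs Drug S 25.8%; Drug S is lower overall.

Drug S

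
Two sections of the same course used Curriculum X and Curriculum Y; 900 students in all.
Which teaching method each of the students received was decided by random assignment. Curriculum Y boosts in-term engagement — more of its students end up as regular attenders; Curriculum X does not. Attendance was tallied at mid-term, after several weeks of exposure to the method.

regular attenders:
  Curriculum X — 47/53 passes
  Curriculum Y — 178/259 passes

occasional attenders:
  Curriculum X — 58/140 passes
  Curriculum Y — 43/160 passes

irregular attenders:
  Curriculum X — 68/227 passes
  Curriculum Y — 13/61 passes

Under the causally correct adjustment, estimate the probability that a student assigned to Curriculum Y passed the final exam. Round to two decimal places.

Curriculum X is higher inside every mid-term attendance stratum but Curriculum Y is higher in aggregate. Whether to stratify depends on how mid-term attendance relates to the teaching method.
Stratifying would compare teaching methods among students the teaching methods themselves sorted into mid-term attendance groups — a form of selection on an intermediate. The unconditioned pooled rates give the total causal effect.
So P(outcome | do(Curriculum Y)) is just the pooled rate for Curriculum Y: 234/480 = 0.487.

0.49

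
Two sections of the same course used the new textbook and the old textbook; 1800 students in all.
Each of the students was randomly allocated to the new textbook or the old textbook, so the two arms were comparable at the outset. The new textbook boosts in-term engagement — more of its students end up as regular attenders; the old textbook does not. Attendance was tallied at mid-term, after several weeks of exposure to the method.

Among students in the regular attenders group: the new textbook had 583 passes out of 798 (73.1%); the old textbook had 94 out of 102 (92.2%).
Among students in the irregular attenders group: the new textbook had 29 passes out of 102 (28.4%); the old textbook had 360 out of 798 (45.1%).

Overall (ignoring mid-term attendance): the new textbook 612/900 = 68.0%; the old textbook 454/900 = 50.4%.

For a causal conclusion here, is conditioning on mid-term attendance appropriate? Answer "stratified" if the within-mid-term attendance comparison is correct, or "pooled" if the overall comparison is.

Because the teaching method influences mid-term attendance, mid-term attendance is a post-treatment mediator, not a confounder. Stratifying on it would bias the estimate; the causal effect is the crude pooled difference.
Pooled: the new textbook 68.0% vs the old textbook 50.4%; the new textbook is higher overall.

pooled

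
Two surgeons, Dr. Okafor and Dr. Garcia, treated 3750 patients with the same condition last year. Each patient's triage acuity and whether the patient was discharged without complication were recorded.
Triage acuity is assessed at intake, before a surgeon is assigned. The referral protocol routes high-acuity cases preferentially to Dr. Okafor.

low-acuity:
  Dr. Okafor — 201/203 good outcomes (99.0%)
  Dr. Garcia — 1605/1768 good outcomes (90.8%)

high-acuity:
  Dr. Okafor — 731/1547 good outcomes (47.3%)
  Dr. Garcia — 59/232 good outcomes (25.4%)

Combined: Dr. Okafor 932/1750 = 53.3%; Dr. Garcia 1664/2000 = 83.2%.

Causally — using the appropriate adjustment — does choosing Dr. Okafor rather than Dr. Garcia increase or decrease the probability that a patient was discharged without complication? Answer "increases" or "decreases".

increases

Within every triage acuity level Dr. Okafor has the higher rate, yet pooled Dr. Garcia does — Simpson's reversal.
The imbalance in triage acuity arose from how patients were allocated, not from anything the surgeon did; and triage acuity independently affects the outcome. The pooled gap is confounded — condition on triage acuity.
Within each level — low-acuity: 99.0% vs 90.8%; high-acuity: 47.3% vs 25.4% — Dr. Okafor is higher every time.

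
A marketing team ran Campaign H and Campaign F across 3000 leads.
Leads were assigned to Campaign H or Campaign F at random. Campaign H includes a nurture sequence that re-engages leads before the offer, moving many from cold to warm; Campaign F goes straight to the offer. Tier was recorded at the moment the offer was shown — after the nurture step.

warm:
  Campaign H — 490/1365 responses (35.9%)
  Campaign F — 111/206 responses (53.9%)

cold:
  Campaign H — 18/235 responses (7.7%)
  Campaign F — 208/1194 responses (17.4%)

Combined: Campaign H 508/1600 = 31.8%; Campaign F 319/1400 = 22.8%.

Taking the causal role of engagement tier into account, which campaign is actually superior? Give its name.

Within every engagement tier level Campaign F has the higher rate, yet pooled Campaign H does — Simpson's reversal.
Engagement tier here is a post-treatment variable shaped by the campaign; conditioning on it would introduce bias rather than remove it. The overall comparison is the causal one.
Pooled: Campaign H 31.8% vs Campaign F 22.8%; Campaign H is higher overall.

Campaign H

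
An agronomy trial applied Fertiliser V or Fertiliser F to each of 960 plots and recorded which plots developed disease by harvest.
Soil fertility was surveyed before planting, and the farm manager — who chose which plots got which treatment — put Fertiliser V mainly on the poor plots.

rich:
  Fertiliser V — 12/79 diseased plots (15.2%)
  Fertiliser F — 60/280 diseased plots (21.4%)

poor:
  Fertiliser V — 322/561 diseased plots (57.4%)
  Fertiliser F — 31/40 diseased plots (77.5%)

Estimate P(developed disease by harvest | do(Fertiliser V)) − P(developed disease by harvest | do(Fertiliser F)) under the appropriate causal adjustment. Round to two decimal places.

Soil fertility differs across fertilisers for reasons unrelated to any effect of the fertiliser itself, and it separately predicts the outcome — a classic confounder. We must compare within soil fertility levels.
Adjusting over the population distribution of soil fertility: 0.374·(0.152−0.214) + 0.626·(0.574−0.775) = -0.149.

-0.15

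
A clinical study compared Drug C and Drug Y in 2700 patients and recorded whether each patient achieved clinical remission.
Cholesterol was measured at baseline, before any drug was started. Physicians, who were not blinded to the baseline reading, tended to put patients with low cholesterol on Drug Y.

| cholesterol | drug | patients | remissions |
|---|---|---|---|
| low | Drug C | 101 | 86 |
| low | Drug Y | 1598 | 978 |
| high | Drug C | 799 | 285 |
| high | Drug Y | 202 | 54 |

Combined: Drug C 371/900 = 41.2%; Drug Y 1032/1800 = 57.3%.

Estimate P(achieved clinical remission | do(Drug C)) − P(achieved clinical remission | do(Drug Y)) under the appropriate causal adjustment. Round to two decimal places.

+0.18

Cholesterol differs across drugs for reasons unrelated to any effect of the drug itself, and it separately predicts the outcome — a classic confounder. We must compare within cholesterol levels.
Adjusting over the population distribution of cholesterol: 0.629·(0.851−0.612) + 0.371·(0.357−0.267) = +0.184.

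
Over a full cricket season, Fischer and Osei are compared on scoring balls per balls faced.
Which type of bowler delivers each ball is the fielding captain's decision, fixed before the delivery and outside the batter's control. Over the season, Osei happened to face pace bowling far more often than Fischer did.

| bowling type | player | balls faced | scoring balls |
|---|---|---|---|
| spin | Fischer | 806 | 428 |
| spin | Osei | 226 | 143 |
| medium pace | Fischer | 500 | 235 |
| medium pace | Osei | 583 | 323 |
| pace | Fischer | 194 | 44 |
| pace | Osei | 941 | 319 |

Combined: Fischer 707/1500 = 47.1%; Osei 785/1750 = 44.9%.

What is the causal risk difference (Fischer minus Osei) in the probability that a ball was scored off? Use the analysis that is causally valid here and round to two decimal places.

-0.10

Osei is higher inside every bowling type stratum but Fischer is higher in aggregate. Whether to stratify depends on how bowling type relates to the player.
Here bowling type is a common cause — it drives both which player a case falls under and the outcome. The crude comparison mixes populations; the stratum-specific rates are the causally relevant ones.
Adjusting over the population distribution of bowling type: 0.318·(0.531−0.633) + 0.333·(0.470−0.554) + 0.349·(0.227−0.339) = -0.099.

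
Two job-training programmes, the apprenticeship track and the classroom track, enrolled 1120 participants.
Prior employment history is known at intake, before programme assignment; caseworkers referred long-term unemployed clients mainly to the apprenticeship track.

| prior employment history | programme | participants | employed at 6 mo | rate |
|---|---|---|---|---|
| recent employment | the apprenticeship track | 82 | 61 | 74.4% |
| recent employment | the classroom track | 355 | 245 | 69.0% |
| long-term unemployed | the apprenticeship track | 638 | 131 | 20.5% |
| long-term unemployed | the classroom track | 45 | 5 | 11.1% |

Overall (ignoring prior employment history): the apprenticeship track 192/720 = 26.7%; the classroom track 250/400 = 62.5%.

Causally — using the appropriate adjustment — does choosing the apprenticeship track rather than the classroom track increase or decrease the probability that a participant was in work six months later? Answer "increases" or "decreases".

increases

Prior employment history satisfies the back-door criterion: it is not a descendant of the programme, and it blocks the spurious path from programme to outcome. Adjusting for it (i.e., using the within-prior employment history rates) gives the causal effect.
Within each level — recent employment: 74.4% vs 69.0%; long-term unemployed: 20.5% vs 11.1% — the apprenticeship track is higher every time.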